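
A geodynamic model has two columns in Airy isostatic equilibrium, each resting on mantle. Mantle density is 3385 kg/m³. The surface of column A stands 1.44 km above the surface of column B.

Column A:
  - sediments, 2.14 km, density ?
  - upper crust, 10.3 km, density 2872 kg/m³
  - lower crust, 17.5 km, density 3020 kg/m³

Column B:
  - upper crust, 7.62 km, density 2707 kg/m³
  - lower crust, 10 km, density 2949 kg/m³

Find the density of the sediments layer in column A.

Take the compensation level at the base of the deeper column (depth z_c below the surface of column A) and equate Σ ρ_i t_i down to z_c; mantle fills any gap and the z_c terms cancel.
Column A: 2.14×ρ + 10.3×2872 + 17.5×3020 + (z_c − 29.94)×3385
Column B: 1.44×0 + 7.62×2707 + 10×2949 + (z_c − 1.44 − 17.62)×3385
The z_c×3385 term appears on both sides and cancels. Collect the known terms of each column as K = Σ(ρt)_known − 3385 × (depth of known layers): K_A = 82431.6 − 3385×29.94 = −18915.3; K_B = 50117.34 − 3385×(1.44 + 17.62) = −14400.76.
Balance: K_A + 2.14×ρ = K_B, so ρ = (K_B − K_A)/2.14 = 4514.54/2.14 = 2110 kg/m³.

2110 kg/m³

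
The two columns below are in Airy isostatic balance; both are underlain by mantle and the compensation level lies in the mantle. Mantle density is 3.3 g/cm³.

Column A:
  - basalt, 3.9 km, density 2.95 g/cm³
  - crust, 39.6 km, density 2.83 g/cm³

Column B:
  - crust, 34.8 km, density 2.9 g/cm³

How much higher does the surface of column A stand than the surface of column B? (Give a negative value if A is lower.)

For any compensation level in the mantle, the mantle terms cancel and isostasy reduces to e = (Σt_A − Σt_B) − (Σ(ρt)_A − Σ(ρt)_B) / ρ_m.
Σt_A = 43.5 km; Σt_B = 34.8 km; Σ(ρt)_A = 123.573; Σ(ρt)_B = 100.92 (in km·g/cm³).
e = (43.5 − 34.8) − (123.573 − 100.92) / 3.3 = 1.84 km.

1.84 km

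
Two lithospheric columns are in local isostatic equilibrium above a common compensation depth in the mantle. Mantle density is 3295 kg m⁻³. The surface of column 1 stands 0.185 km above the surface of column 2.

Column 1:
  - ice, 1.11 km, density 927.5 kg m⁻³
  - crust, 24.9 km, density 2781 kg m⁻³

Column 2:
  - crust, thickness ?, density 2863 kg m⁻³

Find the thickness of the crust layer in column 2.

34.3 km

Take the compensation level at the base of the deeper column (depth z_c below the surface of column 1) and equate Σ ρ_i t_i down to z_c; mantle fills any gap and the z_c terms cancel.
Column 1: 1.11×927.5 + 24.9×2781 + (z_c − 26.01)×3295
Column 2: 0.185×0 + x×2863 + (z_c − 0.185 − 0 − x)×3295
The z_c×3295 term appears on both sides and cancels. Collect the known terms of each column as K = Σ(ρt)_known − 3295 × (depth of known layers): K_1 = 70276.425 − 3295×26.01 = −15426.525; K_2 = 0 − 3295×(0.185 + 0) = −609.575.
Balance: K_1 = K_2 − x×(3295 − 2863), so x = (K_2 − K_1)/(3295 − 2863) = 14817/432 = 34.3 km.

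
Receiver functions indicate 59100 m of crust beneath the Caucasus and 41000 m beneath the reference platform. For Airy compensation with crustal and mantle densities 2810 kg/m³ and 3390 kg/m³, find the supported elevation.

Excess crust Δ = 59100 m − 41000 m = 18100 m, split between elevation h and root r with h + r = Δ.
Airy balance ρ_c h = (ρ_m − ρ_c) r gives r = h ρ_c/(ρ_m − ρ_c), so h (1 + ρ_c/(ρ_m − ρ_c)) = Δ, i.e. h = Δ (ρ_m − ρ_c)/ρ_m.
h = 18100 m × 580/3390 = 3100 m.

3100 m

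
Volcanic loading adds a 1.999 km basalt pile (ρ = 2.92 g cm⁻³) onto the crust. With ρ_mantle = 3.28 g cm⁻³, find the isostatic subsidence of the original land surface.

Subaerial loading: s = t ρ_load / ρ_m.
s = 1.999 km × 2.92/3.28 = 1.78 km.

1.78 km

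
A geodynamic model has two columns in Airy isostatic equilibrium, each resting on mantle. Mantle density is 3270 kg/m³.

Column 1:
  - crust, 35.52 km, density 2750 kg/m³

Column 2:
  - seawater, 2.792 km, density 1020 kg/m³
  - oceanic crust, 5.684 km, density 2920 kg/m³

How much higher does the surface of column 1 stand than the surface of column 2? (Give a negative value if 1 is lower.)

For any compensation level in the mantle, the mantle terms cancel and isostasy reduces to e = (Σt_1 − Σt_2) − (Σ(ρt)_1 − Σ(ρt)_2) / ρ_m.
Σt_1 = 35.52 km; Σt_2 = 8.476 km; Σ(ρt)_1 = 97680; Σ(ρt)_2 = 19445.12 (in km·kg/m³).
e = (35.52 − 8.476) − (97680 − 19445.12) / 3270 = 3.12 km.

3.12 km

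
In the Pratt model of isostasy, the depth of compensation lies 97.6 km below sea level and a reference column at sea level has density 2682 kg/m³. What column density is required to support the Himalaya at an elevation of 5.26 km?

Pratt balance: ρ_ref D = ρ (D + h).
ρ = ρ_ref D/(D + h) = 2682 × 97.6 km/(97.6 km + 5.26 km) = 2540 kg/m³.

2540 kg/m³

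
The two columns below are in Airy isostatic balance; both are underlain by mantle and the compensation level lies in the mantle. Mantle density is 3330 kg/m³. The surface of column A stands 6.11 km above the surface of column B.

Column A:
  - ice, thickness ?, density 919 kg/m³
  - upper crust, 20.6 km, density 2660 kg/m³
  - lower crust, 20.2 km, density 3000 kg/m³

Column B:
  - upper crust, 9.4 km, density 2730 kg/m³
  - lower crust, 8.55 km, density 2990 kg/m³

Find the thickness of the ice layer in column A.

Take the compensation level at the base of the deeper column (depth z_c below the surface of column A) and equate Σ ρ_i t_i down to z_c; mantle fills any gap and the z_c terms cancel.
Column A: x×919 + 20.6×2660 + 20.2×3000 + (z_c − 40.8 − x)×3330
Column B: 6.11×0 + 9.4×2730 + 8.55×2990 + (z_c − 6.11 − 17.95)×3330
The z_c×3330 term appears on both sides and cancels. Collect the known terms of each column as K = Σ(ρt)_known − 3330 × (depth of known layers): K_A = 115396 − 3330×40.8 = −20468; K_B = 51226.5 − 3330×(6.11 + 17.95) = −28893.3.
Balance: K_A − x×(3330 − 919) = K_B, so x = (K_A − K_B)/(3330 − 919) = 8425.3/2411 = 3.49 km.

3.49 km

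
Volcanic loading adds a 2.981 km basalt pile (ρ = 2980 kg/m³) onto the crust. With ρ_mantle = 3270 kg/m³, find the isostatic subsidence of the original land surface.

2.72 km

Subaerial loading: s = t ρ_load / ρ_m.
s = 2.981 km × 2980/3270 = 2.72 km.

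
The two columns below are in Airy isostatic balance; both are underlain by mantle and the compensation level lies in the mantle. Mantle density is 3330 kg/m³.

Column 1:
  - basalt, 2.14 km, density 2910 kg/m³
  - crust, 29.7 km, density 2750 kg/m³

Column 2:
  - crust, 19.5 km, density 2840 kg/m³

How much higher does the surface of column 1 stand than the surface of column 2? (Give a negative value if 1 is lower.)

2.57 km

For any compensation level in the mantle, the mantle terms cancel and isostasy reduces to e = (Σt_1 − Σt_2) − (Σ(ρt)_1 − Σ(ρt)_2) / ρ_m.
Σt_1 = 31.84 km; Σt_2 = 19.5 km; Σ(ρt)_1 = 87902.4; Σ(ρt)_2 = 55380 (in km·kg/m³).
e = (31.84 − 19.5) − (87902.4 − 55380) / 3330 = 2.57 km.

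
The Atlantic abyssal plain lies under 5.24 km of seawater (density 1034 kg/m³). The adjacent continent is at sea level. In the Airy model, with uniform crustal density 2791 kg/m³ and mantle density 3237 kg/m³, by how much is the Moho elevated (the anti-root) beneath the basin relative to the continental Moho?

Equating mass per unit area of the two columns: replacing crust with seawater at the top is compensated by replacing crust with mantle at the base: d (ρ_c − ρ_w) = a (ρ_m − ρ_c).
a = d (ρ_c − ρ_w)/(ρ_m − ρ_c) = 5.24 km × 1757/446 = 20.6 km.

20.6 km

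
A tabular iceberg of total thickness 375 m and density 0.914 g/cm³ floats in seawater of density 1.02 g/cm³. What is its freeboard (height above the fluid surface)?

Floating equilibrium: submerged depth d = t ρ_obj/ρ_fluid = 375 m × 0.914/1.02 = 336 m.
Freeboard = t − d = 375 m − 336 m = 39 m.

39 m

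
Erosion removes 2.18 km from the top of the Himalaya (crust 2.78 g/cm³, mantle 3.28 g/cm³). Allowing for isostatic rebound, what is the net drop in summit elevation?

Rebound u = e ρ_c/ρ_m = 2.18 km × 2.78/3.28 = 1.848 km.
Net surface drop = e − u = 2.18 km − 1.848 km = e (ρ_m − ρ_c)/ρ_m = 0.332 km.

0.332 km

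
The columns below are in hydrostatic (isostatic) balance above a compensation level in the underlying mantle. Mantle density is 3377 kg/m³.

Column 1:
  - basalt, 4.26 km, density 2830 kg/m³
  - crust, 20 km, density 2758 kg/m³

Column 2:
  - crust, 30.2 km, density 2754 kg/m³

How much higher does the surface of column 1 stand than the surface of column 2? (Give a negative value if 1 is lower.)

−1.22 km

For any compensation level in the mantle, the mantle terms cancel and isostasy reduces to e = (Σt_1 − Σt_2) − (Σ(ρt)_1 − Σ(ρt)_2) / ρ_m.
Σt_1 = 24.26 km; Σt_2 = 30.2 km; Σ(ρt)_1 = 67215.8; Σ(ρt)_2 = 83170.8 (in km·kg/m³).
e = (24.26 − 30.2) − (67215.8 − 83170.8) / 3377 = −1.22 km.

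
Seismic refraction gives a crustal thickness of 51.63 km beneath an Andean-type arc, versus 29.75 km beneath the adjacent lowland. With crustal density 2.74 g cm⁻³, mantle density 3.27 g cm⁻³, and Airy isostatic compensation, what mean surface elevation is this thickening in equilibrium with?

Excess crust Δ = 51.63 km − 29.75 km = 21.88 km, split between elevation h and root r with h + r = Δ.
Airy balance ρ_c h = (ρ_m − ρ_c) r gives r = h ρ_c/(ρ_m − ρ_c), so h (1 + ρ_c/(ρ_m − ρ_c)) = Δ, i.e. h = Δ (ρ_m − ρ_c)/ρ_m.
h = 21.88 km × 0.53/3.27 = 3.55 km.

3.55 km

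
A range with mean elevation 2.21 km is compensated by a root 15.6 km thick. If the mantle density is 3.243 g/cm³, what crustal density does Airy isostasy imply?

2.84 g/cm³

ρ_c h = (ρ_m − ρ_c) r → ρ_c (h + r) = ρ_m r → ρ_c = ρ_m r / (h + r).
ρ_c = 3.243 × 15.6 km / (2.21 km + 15.6 km) = 2.84 g/cm³.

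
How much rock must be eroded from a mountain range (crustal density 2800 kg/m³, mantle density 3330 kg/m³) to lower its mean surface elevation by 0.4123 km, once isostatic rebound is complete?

2.59 km

Net drop Δ = e − u = e − e ρ_c/ρ_m = e (ρ_m − ρ_c)/ρ_m.
e = Δ ρ_m/(ρ_m − ρ_c) = 0.4123 km × 3330/530 = 2.59 km.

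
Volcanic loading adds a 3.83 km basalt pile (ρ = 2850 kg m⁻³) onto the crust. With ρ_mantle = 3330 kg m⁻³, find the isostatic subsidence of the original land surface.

3.28 km

Subaerial loading: s = t ρ_load / ρ_m.
s = 3.83 km × 2850/3330 = 3.28 km.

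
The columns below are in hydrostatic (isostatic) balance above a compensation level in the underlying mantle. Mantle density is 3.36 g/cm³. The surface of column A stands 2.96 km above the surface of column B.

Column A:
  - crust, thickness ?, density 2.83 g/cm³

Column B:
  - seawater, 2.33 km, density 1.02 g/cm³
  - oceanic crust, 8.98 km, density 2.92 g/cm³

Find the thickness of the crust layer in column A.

Take the compensation level at the base of the deeper column (depth z_c below the surface of column A) and equate Σ ρ_i t_i down to z_c; mantle fills any gap and the z_c terms cancel.
Column A: x×2.83 + (z_c − 0 − x)×3.36
Column B: 2.96×0 + 2.33×1.02 + 8.98×2.92 + (z_c − 2.96 − 11.31)×3.36
The z_c×3.36 term appears on both sides and cancels. Collect the known terms of each column as K = Σ(ρt)_known − 3.36 × (depth of known layers): K_A = 0 − 3.36×0 = 0; K_B = 28.5982 − 3.36×(2.96 + 11.31) = −19.349.
Balance: K_A − x×(3.36 − 2.83) = K_B, so x = (K_A − K_B)/(3.36 − 2.83) = 19.349/0.53 = 36.5 km.

36.5 km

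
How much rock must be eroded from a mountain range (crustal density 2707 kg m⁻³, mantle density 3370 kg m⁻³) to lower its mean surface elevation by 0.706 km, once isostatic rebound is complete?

Net drop Δ = e − u = e − e ρ_c/ρ_m = e (ρ_m − ρ_c)/ρ_m.
e = Δ ρ_m/(ρ_m − ρ_c) = 0.706 km × 3370/663 = 3.59 km.

3.59 km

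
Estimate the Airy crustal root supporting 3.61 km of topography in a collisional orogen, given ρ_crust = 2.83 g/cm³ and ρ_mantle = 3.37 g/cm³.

18.9 km

By Archimedes' principle applied to the lithosphere: the weight of the topography is balanced by the buoyancy of the root, ρ_c h = (ρ_m − ρ_c) r.
r = h · ρ_c / (ρ_m − ρ_c) = 3.61 km × 2.83 / (3.37 − 2.83) = 18.9 km.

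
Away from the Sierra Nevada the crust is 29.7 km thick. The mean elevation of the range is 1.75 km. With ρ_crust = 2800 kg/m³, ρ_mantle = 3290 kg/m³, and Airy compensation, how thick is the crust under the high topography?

Root depth r = h ρ_c / (ρ_m − ρ_c) = 1.75 km × 2800 / 490 = 10 km.
Total thickness = T + h + r = 29.7 km + 1.75 km + 10 km = 41.5 km.

41.5 km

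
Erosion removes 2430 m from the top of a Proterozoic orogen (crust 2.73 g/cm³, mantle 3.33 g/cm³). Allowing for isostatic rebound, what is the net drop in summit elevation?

Rebound u = e ρ_c/ρ_m = 2430 m × 2.73/3.33 = 1992 m.
Net surface drop = e − u = 2430 m − 1992 m = e (ρ_m − ρ_c)/ρ_m = 438 m.

438 m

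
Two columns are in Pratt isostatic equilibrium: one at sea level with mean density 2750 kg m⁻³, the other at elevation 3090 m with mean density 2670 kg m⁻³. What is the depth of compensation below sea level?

103000 m

ρ_ref D = ρ (D + h) → D (ρ_ref − ρ) = ρ h.
D = ρ h/(ρ_ref − ρ) = 2670 × 3090 m/(2750 − 2670) = 103000 m.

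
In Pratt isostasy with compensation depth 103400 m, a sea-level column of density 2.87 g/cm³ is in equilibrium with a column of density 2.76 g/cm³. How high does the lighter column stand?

ρ_ref D = ρ (D + h) → h = D (ρ_ref − ρ)/ρ.
h = 103400 m × (2.87 − 2.76)/2.76 = 4120 m.

4120 m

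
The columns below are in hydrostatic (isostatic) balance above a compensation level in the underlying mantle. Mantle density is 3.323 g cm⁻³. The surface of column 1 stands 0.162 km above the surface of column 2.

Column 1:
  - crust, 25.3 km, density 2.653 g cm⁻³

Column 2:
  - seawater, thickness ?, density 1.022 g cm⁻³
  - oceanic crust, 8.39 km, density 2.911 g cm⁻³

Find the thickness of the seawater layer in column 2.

5.63 km

Take the compensation level at the base of the deeper column (depth z_c below the surface of column 1) and equate Σ ρ_i t_i down to z_c; mantle fills any gap and the z_c terms cancel.
Column 1: 25.3×2.653 + (z_c − 25.3)×3.323
Column 2: 0.162×0 + x×1.022 + 8.39×2.911 + (z_c − 0.162 − 8.39 − x)×3.323
The z_c×3.323 term appears on both sides and cancels. Collect the known terms of each column as K = Σ(ρt)_known − 3.323 × (depth of known layers): K_1 = 67.1209 − 3.323×25.3 = −16.951; K_2 = 24.42329 − 3.323×(0.162 + 8.39) = −3.995006.
Balance: K_1 = K_2 − x×(3.323 − 1.022), so x = (K_2 − K_1)/(3.323 − 1.022) = 12.956/2.301 = 5.63 km.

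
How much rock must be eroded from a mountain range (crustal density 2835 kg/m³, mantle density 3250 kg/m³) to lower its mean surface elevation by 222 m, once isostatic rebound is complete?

Net drop Δ = e − u = e − e ρ_c/ρ_m = e (ρ_m − ρ_c)/ρ_m.
e = Δ ρ_m/(ρ_m − ρ_c) = 222 m × 3250/415 = 1740 m.

1740 m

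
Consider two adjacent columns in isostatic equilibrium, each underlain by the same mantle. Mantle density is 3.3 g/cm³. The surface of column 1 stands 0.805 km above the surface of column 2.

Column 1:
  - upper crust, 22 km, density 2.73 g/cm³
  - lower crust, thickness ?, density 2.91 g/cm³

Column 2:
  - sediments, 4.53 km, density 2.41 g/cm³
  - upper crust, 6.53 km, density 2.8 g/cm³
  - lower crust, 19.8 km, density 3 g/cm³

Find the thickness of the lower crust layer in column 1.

Take the compensation level at the base of the deeper column (depth z_c below the surface of column 1) and equate Σ ρ_i t_i down to z_c; mantle fills any gap and the z_c terms cancel.
Column 1: 22×2.73 + x×2.91 + (z_c − 22 − x)×3.3
Column 2: 0.805×0 + 4.53×2.41 + 6.53×2.8 + 19.8×3 + (z_c − 0.805 − 30.86)×3.3
The z_c×3.3 term appears on both sides and cancels. Collect the known terms of each column as K = Σ(ρt)_known − 3.3 × (depth of known layers): K_1 = 60.06 − 3.3×22 = −12.54; K_2 = 88.6013 − 3.3×(0.805 + 30.86) = −15.8932.
Balance: K_1 − x×(3.3 − 2.91) = K_2, so x = (K_1 − K_2)/(3.3 − 2.91) = 3.3532/0.39 = 8.6 km.

8.6 km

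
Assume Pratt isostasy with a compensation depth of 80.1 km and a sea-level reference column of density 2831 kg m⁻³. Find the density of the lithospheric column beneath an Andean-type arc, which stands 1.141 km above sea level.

Pratt balance: ρ_ref D = ρ (D + h).
ρ = ρ_ref D/(D + h) = 2831 × 80.1 km/(80.1 km + 1.141 km) = 2790 kg m⁻³.

2790 kg m⁻³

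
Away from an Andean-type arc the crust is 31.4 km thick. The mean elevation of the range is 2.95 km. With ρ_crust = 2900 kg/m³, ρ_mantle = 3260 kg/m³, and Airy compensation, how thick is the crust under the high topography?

58.1 km

Root depth r = h ρ_c / (ρ_m − ρ_c) = 2.95 km × 2900 / 360 = 23.76 km.
Total thickness = T + h + r = 31.4 km + 2.95 km + 23.76 km = 58.1 km.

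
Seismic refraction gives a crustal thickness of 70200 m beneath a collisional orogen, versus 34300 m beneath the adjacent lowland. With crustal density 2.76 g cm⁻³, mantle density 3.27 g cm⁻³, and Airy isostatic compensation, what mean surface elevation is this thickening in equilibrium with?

5600 m

Excess crust Δ = 70200 m − 34300 m = 35900 m, split between elevation h and root r with h + r = Δ.
Airy balance ρ_c h = (ρ_m − ρ_c) r gives r = h ρ_c/(ρ_m − ρ_c), so h (1 + ρ_c/(ρ_m − ρ_c)) = Δ, i.e. h = Δ (ρ_m − ρ_c)/ρ_m.
h = 35900 m × 0.51/3.27 = 5600 m.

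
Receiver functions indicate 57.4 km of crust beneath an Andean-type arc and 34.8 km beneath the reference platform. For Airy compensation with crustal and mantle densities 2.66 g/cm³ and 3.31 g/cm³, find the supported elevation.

Excess crust Δ = 57.4 km − 34.8 km = 22.6 km, split between elevation h and root r with h + r = Δ.
Airy balance ρ_c h = (ρ_m − ρ_c) r gives r = h ρ_c/(ρ_m − ρ_c), so h (1 + ρ_c/(ρ_m − ρ_c)) = Δ, i.e. h = Δ (ρ_m − ρ_c)/ρ_m.
h = 22.6 km × 0.65/3.31 = 4.44 km.

4.44 km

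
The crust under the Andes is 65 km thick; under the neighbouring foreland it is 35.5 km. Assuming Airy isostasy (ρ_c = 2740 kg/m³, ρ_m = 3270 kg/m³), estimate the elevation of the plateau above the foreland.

Excess crust Δ = 65 km − 35.5 km = 29.5 km, split between elevation h and root r with h + r = Δ.
Airy balance ρ_c h = (ρ_m − ρ_c) r gives r = h ρ_c/(ρ_m − ρ_c), so h (1 + ρ_c/(ρ_m − ρ_c)) = Δ, i.e. h = Δ (ρ_m − ρ_c)/ρ_m.
h = 29.5 km × 530/3270 = 4.78 km.

4.78 km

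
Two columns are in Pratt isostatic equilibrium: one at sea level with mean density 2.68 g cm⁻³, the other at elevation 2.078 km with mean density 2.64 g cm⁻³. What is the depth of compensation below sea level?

ρ_ref D = ρ (D + h) → D (ρ_ref − ρ) = ρ h.
D = ρ h/(ρ_ref − ρ) = 2.64 × 2.078 km/(2.68 − 2.64) = 137 km.

137 km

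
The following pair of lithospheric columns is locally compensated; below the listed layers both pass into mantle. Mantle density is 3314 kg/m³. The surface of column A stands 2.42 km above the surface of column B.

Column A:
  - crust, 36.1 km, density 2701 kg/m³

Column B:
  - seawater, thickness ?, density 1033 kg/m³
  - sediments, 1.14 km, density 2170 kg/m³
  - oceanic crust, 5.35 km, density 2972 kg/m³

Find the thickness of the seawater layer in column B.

Take the compensation level at the base of the deeper column (depth z_c below the surface of column A) and equate Σ ρ_i t_i down to z_c; mantle fills any gap and the z_c terms cancel.
Column A: 36.1×2701 + (z_c − 36.1)×3314
Column B: 2.42×0 + x×1033 + 1.14×2170 + 5.35×2972 + (z_c − 2.42 − 6.49 − x)×3314
The z_c×3314 term appears on both sides and cancels. Collect the known terms of each column as K = Σ(ρt)_known − 3314 × (depth of known layers): K_A = 97506.1 − 3314×36.1 = −22129.3; K_B = 18374 − 3314×(2.42 + 6.49) = −11153.74.
Balance: K_A = K_B − x×(3314 − 1033), so x = (K_B − K_A)/(3314 − 1033) = 10975.6/2281 = 4.81 km.

4.81 km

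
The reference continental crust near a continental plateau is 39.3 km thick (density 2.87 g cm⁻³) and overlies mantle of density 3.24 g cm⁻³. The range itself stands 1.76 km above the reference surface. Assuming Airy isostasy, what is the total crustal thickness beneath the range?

Root depth r = h ρ_c / (ρ_m − ρ_c) = 1.76 km × 2.87 / 0.37 = 13.65 km.
Total thickness = T + h + r = 39.3 km + 1.76 km + 13.65 km = 54.7 km.

54.7 km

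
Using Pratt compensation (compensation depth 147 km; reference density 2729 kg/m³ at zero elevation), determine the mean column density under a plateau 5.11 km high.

2640 kg/m³

Pratt balance: ρ_ref D = ρ (D + h).
ρ = ρ_ref D/(D + h) = 2729 × 147 km/(147 km + 5.11 km) = 2640 kg/m³.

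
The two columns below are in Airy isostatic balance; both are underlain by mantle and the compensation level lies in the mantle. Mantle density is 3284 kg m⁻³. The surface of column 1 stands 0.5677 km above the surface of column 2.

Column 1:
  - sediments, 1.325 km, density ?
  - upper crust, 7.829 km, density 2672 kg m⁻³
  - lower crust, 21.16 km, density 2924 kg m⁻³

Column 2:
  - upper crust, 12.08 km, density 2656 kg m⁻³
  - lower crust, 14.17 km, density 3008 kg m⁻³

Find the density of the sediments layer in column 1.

2570 kg m⁻³

Take the compensation level at the base of the deeper column (depth z_c below the surface of column 1) and equate Σ ρ_i t_i down to z_c; mantle fills any gap and the z_c terms cancel.
Column 1: 1.325×ρ + 7.829×2672 + 21.16×2924 + (z_c − 30.314)×3284
Column 2: 0.5677×0 + 12.08×2656 + 14.17×3008 + (z_c − 0.5677 − 26.25)×3284
The z_c×3284 term appears on both sides and cancels. Collect the known terms of each column as K = Σ(ρt)_known − 3284 × (depth of known layers): K_1 = 82790.928 − 3284×30.314 = −16760.248; K_2 = 74707.84 − 3284×(0.5677 + 26.25) = −13361.4868.
Balance: K_1 + 1.325×ρ = K_2, so ρ = (K_2 − K_1)/1.325 = 3398.76/1.325 = 2570 kg m⁻³.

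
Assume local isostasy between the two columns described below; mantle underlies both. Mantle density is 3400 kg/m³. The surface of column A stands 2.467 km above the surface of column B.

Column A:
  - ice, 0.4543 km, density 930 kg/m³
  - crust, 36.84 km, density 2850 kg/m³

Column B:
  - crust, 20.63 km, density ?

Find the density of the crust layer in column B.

2770 kg/m³

Take the compensation level at the base of the deeper column (depth z_c below the surface of column A) and equate Σ ρ_i t_i down to z_c; mantle fills any gap and the z_c terms cancel.
Column A: 0.4543×930 + 36.84×2850 + (z_c − 37.2943)×3400
Column B: 2.467×0 + 20.63×ρ + (z_c − 2.467 − 20.63)×3400
The z_c×3400 term appears on both sides and cancels. Collect the known terms of each column as K = Σ(ρt)_known − 3400 × (depth of known layers): K_A = 105416.499 − 3400×37.2943 = −21384.121; K_B = 0 − 3400×(2.467 + 20.63) = −78529.8.
Balance: K_A = K_B + 20.63×ρ, so ρ = (K_A − K_B)/20.63 = 57145.7/20.63 = 2770 kg/m³.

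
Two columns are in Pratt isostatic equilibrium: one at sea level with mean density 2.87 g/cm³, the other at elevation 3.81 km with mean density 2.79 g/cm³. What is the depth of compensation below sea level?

133 km

ρ_ref D = ρ (D + h) → D (ρ_ref − ρ) = ρ h.
D = ρ h/(ρ_ref − ρ) = 2.79 × 3.81 km/(2.87 − 2.79) = 133 km.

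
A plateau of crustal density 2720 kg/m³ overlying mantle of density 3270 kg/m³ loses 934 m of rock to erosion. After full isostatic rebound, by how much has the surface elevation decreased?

157 m

Rebound u = e ρ_c/ρ_m = 934 m × 2720/3270 = 776.9 m.
Net surface drop = e − u = 934 m − 776.9 m = e (ρ_m − ρ_c)/ρ_m = 157 m.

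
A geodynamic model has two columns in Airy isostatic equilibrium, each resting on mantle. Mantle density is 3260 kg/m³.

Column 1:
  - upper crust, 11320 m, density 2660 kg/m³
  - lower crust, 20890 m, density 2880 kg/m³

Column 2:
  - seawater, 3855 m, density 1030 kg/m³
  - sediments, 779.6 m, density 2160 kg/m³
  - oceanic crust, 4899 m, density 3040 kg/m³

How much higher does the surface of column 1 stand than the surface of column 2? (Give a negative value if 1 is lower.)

1290 m

For any compensation level in the mantle, the mantle terms cancel and isostasy reduces to e = (Σt_1 − Σt_2) − (Σ(ρt)_1 − Σ(ρt)_2) / ρ_m.
Σt_1 = 32210 m; Σt_2 = 9533.6 m; Σ(ρt)_1 = 90274400; Σ(ρt)_2 = 20547546 (in m·kg/m³).
e = (32210 − 9533.6) − (90274400 − 20547546) / 3260 = 1290 m.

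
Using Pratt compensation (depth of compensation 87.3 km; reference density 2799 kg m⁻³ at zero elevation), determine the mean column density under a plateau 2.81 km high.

Pratt balance: ρ_ref D = ρ (D + h).
ρ = ρ_ref D/(D + h) = 2799 × 87.3 km/(87.3 km + 2.81 km) = 2710 kg m⁻³.

2710 kg m⁻³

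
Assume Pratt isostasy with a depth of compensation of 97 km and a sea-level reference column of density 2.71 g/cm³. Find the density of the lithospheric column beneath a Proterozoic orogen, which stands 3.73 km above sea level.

Pratt balance: ρ_ref D = ρ (D + h).
ρ = ρ_ref D/(D + h) = 2.71 × 97 km/(97 km + 3.73 km) = 2.61 g/cm³.

2.61 g/cm³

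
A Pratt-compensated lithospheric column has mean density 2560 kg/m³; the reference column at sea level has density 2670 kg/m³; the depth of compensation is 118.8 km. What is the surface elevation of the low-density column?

5.1 km

ρ_ref D = ρ (D + h) → h = D (ρ_ref − ρ)/ρ.
h = 118.8 km × (2670 − 2560)/2560 = 5.1 km.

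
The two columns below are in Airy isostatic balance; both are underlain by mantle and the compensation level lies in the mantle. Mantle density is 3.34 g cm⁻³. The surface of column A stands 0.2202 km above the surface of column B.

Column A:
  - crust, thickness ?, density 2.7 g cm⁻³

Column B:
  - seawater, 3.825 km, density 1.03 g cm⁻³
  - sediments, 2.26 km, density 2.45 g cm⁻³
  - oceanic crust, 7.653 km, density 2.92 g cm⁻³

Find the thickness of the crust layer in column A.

Take the compensation level at the base of the deeper column (depth z_c below the surface of column A) and equate Σ ρ_i t_i down to z_c; mantle fills any gap and the z_c terms cancel.
Column A: x×2.7 + (z_c − 0 − x)×3.34
Column B: 0.2202×0 + 3.825×1.03 + 2.26×2.45 + 7.653×2.92 + (z_c − 0.2202 − 13.738)×3.34
The z_c×3.34 term appears on both sides and cancels. Collect the known terms of each column as K = Σ(ρt)_known − 3.34 × (depth of known layers): K_A = 0 − 3.34×0 = 0; K_B = 31.82351 − 3.34×(0.2202 + 13.738) = −14.796878.
Balance: K_A − x×(3.34 − 2.7) = K_B, so x = (K_A − K_B)/(3.34 − 2.7) = 14.7969/0.64 = 23.1 km.

23.1 km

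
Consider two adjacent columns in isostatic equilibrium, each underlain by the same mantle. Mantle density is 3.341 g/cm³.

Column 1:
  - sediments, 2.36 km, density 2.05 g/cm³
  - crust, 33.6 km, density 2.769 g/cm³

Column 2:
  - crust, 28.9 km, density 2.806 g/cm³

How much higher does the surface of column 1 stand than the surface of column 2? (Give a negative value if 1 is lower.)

2.04 km

For any compensation level in the mantle, the mantle terms cancel and isostasy reduces to e = (Σt_1 − Σt_2) − (Σ(ρt)_1 − Σ(ρt)_2) / ρ_m.
Σt_1 = 35.96 km; Σt_2 = 28.9 km; Σ(ρt)_1 = 97.8764; Σ(ρt)_2 = 81.0934 (in km·g/cm³).
e = (35.96 − 28.9) − (97.8764 − 81.0934) / 3.341 = 2.04 km.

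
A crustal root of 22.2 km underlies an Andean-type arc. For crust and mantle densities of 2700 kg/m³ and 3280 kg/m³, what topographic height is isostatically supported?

In Airy isostatic equilibrium: ρ_c h = (ρ_m − ρ_c) r.
h = r (ρ_m − ρ_c) / ρ_c = 22.2 km × (3280 − 2700) / 2700 = 4.77 km.

4.77 km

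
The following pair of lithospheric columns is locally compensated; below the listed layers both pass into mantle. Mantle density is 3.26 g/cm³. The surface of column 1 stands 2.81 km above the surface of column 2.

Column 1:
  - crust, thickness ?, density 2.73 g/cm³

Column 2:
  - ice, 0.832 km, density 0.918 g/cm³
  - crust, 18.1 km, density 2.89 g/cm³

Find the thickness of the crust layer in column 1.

33.6 km

Take the compensation level at the base of the deeper column (depth z_c below the surface of column 1) and equate Σ ρ_i t_i down to z_c; mantle fills any gap and the z_c terms cancel.
Column 1: x×2.73 + (z_c − 0 − x)×3.26
Column 2: 2.81×0 + 0.832×0.918 + 18.1×2.89 + (z_c − 2.81 − 18.932)×3.26
The z_c×3.26 term appears on both sides and cancels. Collect the known terms of each column as K = Σ(ρt)_known − 3.26 × (depth of known layers): K_1 = 0 − 3.26×0 = 0; K_2 = 53.072776 − 3.26×(2.81 + 18.932) = −17.806144.
Balance: K_1 − x×(3.26 − 2.73) = K_2, so x = (K_1 − K_2)/(3.26 − 2.73) = 17.8061/0.53 = 33.6 km.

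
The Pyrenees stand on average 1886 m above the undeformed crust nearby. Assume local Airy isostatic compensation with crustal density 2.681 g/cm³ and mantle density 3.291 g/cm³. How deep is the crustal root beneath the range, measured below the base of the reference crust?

For local isostatic compensation: the weight of the topography is balanced by the buoyancy of the root, ρ_c h = (ρ_m − ρ_c) r.
r = h · ρ_c / (ρ_m − ρ_c) = 1886 m × 2.681 / (3.291 − 2.681) = 8290 m.

8290 m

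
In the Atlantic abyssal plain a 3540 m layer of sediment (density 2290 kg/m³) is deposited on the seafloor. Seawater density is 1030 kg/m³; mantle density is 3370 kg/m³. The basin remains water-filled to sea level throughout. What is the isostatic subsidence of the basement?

Submarine loading: the sediment displaces seawater, and the subsidence is in turn flooded, so s (ρ_m − ρ_w) = t (ρ_sed − ρ_w).
s = 3540 m × (2290 − 1030) / (3370 − 1030) = 1910 m.

1910 m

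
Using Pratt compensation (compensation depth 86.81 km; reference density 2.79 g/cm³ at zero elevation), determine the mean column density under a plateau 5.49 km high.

2.62 g/cm³

Pratt balance: ρ_ref D = ρ (D + h).
ρ = ρ_ref D/(D + h) = 2.79 × 86.81 km/(86.81 km + 5.49 km) = 2.62 g/cm³.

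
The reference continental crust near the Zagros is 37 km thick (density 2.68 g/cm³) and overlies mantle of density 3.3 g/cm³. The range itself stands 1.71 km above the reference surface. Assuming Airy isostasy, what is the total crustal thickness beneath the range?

46.1 km

Root depth r = h ρ_c / (ρ_m − ρ_c) = 1.71 km × 2.68 / 0.62 = 7.392 km.
Total thickness = T + h + r = 37 km + 1.71 km + 7.392 km = 46.1 km.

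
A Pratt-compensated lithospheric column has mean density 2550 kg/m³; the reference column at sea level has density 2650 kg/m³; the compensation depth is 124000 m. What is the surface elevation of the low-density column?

ρ_ref D = ρ (D + h) → h = D (ρ_ref − ρ)/ρ.
h = 124000 m × (2650 − 2550)/2550 = 4860 m.

4860 m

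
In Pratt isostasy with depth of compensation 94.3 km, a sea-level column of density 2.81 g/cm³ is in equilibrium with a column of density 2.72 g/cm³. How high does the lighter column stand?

3.12 km

ρ_ref D = ρ (D + h) → h = D (ρ_ref − ρ)/ρ.
h = 94.3 km × (2.81 − 2.72)/2.72 = 3.12 km.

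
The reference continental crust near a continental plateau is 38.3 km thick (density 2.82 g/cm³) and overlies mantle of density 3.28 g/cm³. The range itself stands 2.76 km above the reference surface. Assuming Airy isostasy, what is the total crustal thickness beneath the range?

58 km

Root depth r = h ρ_c / (ρ_m − ρ_c) = 2.76 km × 2.82 / 0.46 = 16.92 km.
Total thickness = T + h + r = 38.3 km + 2.76 km + 16.92 km = 58 km.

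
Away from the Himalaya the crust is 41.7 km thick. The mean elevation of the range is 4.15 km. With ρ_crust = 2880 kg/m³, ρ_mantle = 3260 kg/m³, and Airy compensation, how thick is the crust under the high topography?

Root depth r = h ρ_c / (ρ_m − ρ_c) = 4.15 km × 2880 / 380 = 31.45 km.
Total thickness = T + h + r = 41.7 km + 4.15 km + 31.45 km = 77.3 km.

77.3 km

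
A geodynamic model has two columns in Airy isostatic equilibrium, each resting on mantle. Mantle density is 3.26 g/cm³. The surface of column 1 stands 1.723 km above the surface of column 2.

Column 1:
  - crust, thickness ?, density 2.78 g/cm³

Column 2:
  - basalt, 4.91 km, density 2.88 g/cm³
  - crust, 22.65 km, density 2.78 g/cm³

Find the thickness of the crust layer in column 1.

Take the compensation level at the base of the deeper column (depth z_c below the surface of column 1) and equate Σ ρ_i t_i down to z_c; mantle fills any gap and the z_c terms cancel.
Column 1: x×2.78 + (z_c − 0 − x)×3.26
Column 2: 1.723×0 + 4.91×2.88 + 22.65×2.78 + (z_c − 1.723 − 27.56)×3.26
The z_c×3.26 term appears on both sides and cancels. Collect the known terms of each column as K = Σ(ρt)_known − 3.26 × (depth of known layers): K_1 = 0 − 3.26×0 = 0; K_2 = 77.1078 − 3.26×(1.723 + 27.56) = −18.35478.
Balance: K_1 − x×(3.26 − 2.78) = K_2, so x = (K_1 − K_2)/(3.26 − 2.78) = 18.3548/0.48 = 38.2 km.

38.2 km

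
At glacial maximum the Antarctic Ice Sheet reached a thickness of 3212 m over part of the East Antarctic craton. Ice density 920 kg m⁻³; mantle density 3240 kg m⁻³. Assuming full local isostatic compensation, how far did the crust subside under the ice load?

912 m

Equating mass per unit area of the two columns: the ice load ρ_ice t is balanced by mantle displaced below, ρ_m s.
s = t ρ_ice / ρ_m = 3212 m × 920/3240 = 912 m.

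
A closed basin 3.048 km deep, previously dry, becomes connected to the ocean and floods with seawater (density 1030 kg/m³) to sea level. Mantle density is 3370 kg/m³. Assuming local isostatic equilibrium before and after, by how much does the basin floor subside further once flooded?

1.34 km

After flooding the water column is d + s deep. Its weight must equal the weight of mantle displaced by the extra subsidence s: (d + s) ρ_w = s ρ_m.
s = d ρ_w / (ρ_m − ρ_w) = 3.048 km × 1030/(3370 − 1030) = 1.34 km.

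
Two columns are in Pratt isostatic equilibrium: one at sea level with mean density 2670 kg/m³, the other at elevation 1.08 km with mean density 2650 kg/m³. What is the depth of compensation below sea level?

143 km

ρ_ref D = ρ (D + h) → D (ρ_ref − ρ) = ρ h.
D = ρ h/(ρ_ref − ρ) = 2650 × 1.08 km/(2670 − 2650) = 143 km.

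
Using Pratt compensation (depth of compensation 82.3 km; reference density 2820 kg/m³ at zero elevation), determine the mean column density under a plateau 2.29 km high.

2740 kg/m³

Pratt balance: ρ_ref D = ρ (D + h).
ρ = ρ_ref D/(D + h) = 2820 × 82.3 km/(82.3 km + 2.29 km) = 2740 kg/m³.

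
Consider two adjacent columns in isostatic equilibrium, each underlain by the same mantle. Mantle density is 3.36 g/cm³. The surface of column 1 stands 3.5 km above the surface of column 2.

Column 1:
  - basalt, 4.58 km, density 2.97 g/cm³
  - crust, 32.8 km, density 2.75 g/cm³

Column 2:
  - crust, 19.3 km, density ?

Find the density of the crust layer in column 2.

Take the compensation level at the base of the deeper column (depth z_c below the surface of column 1) and equate Σ ρ_i t_i down to z_c; mantle fills any gap and the z_c terms cancel.
Column 1: 4.58×2.97 + 32.8×2.75 + (z_c − 37.38)×3.36
Column 2: 3.5×0 + 19.3×ρ + (z_c − 3.5 − 19.3)×3.36
The z_c×3.36 term appears on both sides and cancels. Collect the known terms of each column as K = Σ(ρt)_known − 3.36 × (depth of known layers): K_1 = 103.8026 − 3.36×37.38 = −21.7942; K_2 = 0 − 3.36×(3.5 + 19.3) = −76.608.
Balance: K_1 = K_2 + 19.3×ρ, so ρ = (K_1 − K_2)/19.3 = 54.8138/19.3 = 2.84 g/cm³.

2.84 g/cm³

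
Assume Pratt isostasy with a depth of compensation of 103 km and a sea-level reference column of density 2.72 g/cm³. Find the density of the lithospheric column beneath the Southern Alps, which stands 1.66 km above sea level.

2.68 g/cm³

Pratt balance: ρ_ref D = ρ (D + h).
ρ = ρ_ref D/(D + h) = 2.72 × 103 km/(103 km + 1.66 km) = 2.68 g/cm³.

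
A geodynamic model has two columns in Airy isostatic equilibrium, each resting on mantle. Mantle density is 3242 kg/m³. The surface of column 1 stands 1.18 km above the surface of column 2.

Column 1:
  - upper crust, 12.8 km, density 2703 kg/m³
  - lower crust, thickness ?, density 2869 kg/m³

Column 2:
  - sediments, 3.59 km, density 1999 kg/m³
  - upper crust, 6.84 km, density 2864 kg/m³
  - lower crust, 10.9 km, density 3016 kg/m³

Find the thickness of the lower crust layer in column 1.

17.3 km

Take the compensation level at the base of the deeper column (depth z_c below the surface of column 1) and equate Σ ρ_i t_i down to z_c; mantle fills any gap and the z_c terms cancel.
Column 1: 12.8×2703 + x×2869 + (z_c − 12.8 − x)×3242
Column 2: 1.18×0 + 3.59×1999 + 6.84×2864 + 10.9×3016 + (z_c − 1.18 − 21.33)×3242
The z_c×3242 term appears on both sides and cancels. Collect the known terms of each column as K = Σ(ρt)_known − 3242 × (depth of known layers): K_1 = 34598.4 − 3242×12.8 = −6899.2; K_2 = 59640.57 − 3242×(1.18 + 21.33) = −13336.85.
Balance: K_1 − x×(3242 − 2869) = K_2, so x = (K_1 − K_2)/(3242 − 2869) = 6437.65/373 = 17.3 km.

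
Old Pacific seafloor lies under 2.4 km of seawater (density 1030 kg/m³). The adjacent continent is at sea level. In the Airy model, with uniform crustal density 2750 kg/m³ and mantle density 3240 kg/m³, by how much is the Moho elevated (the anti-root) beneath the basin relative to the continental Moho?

8.42 km

Isostatic balance requires: replacing crust with seawater at the top is compensated by replacing crust with mantle at the base: d (ρ_c − ρ_w) = a (ρ_m − ρ_c).
a = d (ρ_c − ρ_w)/(ρ_m − ρ_c) = 2.4 km × 1720/490 = 8.42 km.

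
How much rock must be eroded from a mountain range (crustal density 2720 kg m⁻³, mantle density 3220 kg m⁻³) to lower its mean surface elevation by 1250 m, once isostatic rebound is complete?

Net drop Δ = e − u = e − e ρ_c/ρ_m = e (ρ_m − ρ_c)/ρ_m.
e = Δ ρ_m/(ρ_m − ρ_c) = 1250 m × 3220/500 = 8050 m.

8050 m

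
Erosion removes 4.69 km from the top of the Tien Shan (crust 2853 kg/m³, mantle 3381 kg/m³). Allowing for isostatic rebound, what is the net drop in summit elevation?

Rebound u = e ρ_c/ρ_m = 4.69 km × 2853/3381 = 3.958 km.
Net surface drop = e − u = 4.69 km − 3.958 km = e (ρ_m − ρ_c)/ρ_m = 0.732 km.

0.732 km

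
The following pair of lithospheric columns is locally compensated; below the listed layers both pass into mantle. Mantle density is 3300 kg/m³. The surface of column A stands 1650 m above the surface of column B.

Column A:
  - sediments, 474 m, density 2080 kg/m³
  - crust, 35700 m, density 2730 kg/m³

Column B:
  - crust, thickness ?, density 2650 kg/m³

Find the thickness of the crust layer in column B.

Take the compensation level at the base of the deeper column (depth z_c below the surface of column A) and equate Σ ρ_i t_i down to z_c; mantle fills any gap and the z_c terms cancel.
Column A: 474×2080 + 35700×2730 + (z_c − 36174)×3300
Column B: 1650×0 + x×2650 + (z_c − 1650 − 0 − x)×3300
The z_c×3300 term appears on both sides and cancels. Collect the known terms of each column as K = Σ(ρt)_known − 3300 × (depth of known layers): K_A = 98446920 − 3300×36174 = −20927280; K_B = 0 − 3300×(1650 + 0) = −5445000.
Balance: K_A = K_B − x×(3300 − 2650), so x = (K_B − K_A)/(3300 − 2650) = 15482300/650 = 23800 m.

23800 m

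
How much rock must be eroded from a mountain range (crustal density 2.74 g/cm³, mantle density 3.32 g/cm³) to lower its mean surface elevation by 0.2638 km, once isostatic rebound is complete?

1.51 km

Net drop Δ = e − u = e − e ρ_c/ρ_m = e (ρ_m − ρ_c)/ρ_m.
e = Δ ρ_m/(ρ_m − ρ_c) = 0.2638 km × 3.32/0.58 = 1.51 km.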